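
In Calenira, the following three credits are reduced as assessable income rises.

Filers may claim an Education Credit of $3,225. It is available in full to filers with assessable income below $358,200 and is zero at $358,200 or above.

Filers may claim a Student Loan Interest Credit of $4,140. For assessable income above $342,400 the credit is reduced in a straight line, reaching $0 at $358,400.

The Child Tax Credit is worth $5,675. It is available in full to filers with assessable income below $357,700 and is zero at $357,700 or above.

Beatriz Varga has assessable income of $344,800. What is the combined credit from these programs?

$12,419

Education Credit: $344,800 is below the $358,200 cutoff, so the full $3,225 applies.
Student Loan Interest Credit: $344,800 is $2,400 into a $16,000 phase-out range, leaving 13,600/16,000 of the credit: $4,140 × 13,600/16,000 = $3,519.
Child Tax Credit: $344,800 is below the $357,700 cutoff, so the full $5,675 applies.
Total: $3,225 + $3,519 + $5,675 = $12,419.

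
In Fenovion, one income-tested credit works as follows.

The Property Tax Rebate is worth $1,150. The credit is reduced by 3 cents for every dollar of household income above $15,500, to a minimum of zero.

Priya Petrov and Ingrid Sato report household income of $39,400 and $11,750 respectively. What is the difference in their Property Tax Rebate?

$717

Priya ($39,400): Property Tax Rebate: 3% of the $23,900 excess over $15,500 is $717; credit = $1,150 − $717 = $433.
Ingrid ($11,750): Property Tax Rebate: $11,750 is at or below the $15,500 threshold, so the full $1,150 applies.
Difference: |$433 − $1,150| = $717.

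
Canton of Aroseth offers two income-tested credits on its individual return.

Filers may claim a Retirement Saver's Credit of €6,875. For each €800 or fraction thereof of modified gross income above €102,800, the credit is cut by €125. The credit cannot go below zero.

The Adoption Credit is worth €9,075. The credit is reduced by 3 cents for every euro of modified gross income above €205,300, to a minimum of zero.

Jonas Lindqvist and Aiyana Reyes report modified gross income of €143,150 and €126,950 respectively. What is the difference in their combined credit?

Jonas (€143,150): Retirement Saver's Credit: income exceeds €102,800 by €40,350, which is 51 full-or-partial €800 increments; reduction = 51 × €125 = €6,375, leaving €500. Adoption Credit: €143,150 is at or below the €205,300 threshold, so the full €9,075 applies. total €500 + €9,075 = €9,575
Aiyana (€126,950): Retirement Saver's Credit: income exceeds €102,800 by €24,150, which is 31 full-or-partial €800 increments; reduction = 31 × €125 = €3,875, leaving €3,000. Adoption Credit: €126,950 is at or below the €205,300 threshold, so the full €9,075 applies. total €3,000 + €9,075 = €12,075
Difference: |€9,575 − €12,075| = €2,500.

€2,500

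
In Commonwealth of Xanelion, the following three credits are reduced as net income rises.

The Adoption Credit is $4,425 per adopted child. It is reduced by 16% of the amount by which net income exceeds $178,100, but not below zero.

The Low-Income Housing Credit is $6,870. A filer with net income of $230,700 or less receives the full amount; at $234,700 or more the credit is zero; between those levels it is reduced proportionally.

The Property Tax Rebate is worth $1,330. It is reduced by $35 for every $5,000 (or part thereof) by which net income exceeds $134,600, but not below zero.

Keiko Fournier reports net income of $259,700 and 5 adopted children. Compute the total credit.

$9,489

Adoption Credit: base = 5 × $4,425 = $22,125. 16% of the $81,600 excess over $178,100 is $13,056; credit = $22,125 − $13,056 = $9,069.
Low-Income Housing Credit: $259,700 is at or above $234,700, so the credit is $0.
Property Tax Rebate: income exceeds $134,600 by $125,100, which is 26 full-or-partial $5,000 increments; reduction = 26 × $35 = $910, leaving $420.
Total: $9,069 + $0 + $420 = $9,489.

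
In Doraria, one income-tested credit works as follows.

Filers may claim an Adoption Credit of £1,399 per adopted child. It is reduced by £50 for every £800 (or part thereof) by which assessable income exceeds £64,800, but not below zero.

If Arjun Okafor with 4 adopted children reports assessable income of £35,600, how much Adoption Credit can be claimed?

£5,596

Adoption Credit: base = 4 × £1,399 = £5,596. £35,600 is at or below the £64,800 threshold, so the full £5,596 applies.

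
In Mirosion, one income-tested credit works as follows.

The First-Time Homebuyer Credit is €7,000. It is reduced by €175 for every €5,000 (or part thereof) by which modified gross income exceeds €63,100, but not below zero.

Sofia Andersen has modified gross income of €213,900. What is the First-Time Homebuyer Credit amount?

€1,575

First-Time Homebuyer Credit: income exceeds €63,100 by €150,800, which is 31 full-or-partial €5,000 increments; reduction = 31 × €175 = €5,425, leaving €1,575.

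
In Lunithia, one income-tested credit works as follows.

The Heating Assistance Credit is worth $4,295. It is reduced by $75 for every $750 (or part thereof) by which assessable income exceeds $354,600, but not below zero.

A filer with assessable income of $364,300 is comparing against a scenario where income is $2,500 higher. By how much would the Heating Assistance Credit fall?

At $364,300 — income exceeds $354,600 by $9,700, which is 13 full-or-partial $750 increments; reduction = 13 × $75 = $975, leaving $3,320.
At $366,800 — income exceeds $354,600 by $12,200, which is 17 full-or-partial $750 increments; reduction = 17 × $75 = $1,275, leaving $3,020.
Lost: $3,320 − $3,020 = $300.

$300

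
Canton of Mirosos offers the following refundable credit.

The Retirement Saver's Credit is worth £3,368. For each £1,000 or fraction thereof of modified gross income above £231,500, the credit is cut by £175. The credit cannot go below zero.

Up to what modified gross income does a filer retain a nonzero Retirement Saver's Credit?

£250,500

After 19 increments the reduction is 19 × £175 = £3,325, leaving £43; one more increment wipes it out. Increment 19 ends at excess 19 × £1,000 = £19,000, so the highest qualifying income is £231,500 + £19,000 = £250,500.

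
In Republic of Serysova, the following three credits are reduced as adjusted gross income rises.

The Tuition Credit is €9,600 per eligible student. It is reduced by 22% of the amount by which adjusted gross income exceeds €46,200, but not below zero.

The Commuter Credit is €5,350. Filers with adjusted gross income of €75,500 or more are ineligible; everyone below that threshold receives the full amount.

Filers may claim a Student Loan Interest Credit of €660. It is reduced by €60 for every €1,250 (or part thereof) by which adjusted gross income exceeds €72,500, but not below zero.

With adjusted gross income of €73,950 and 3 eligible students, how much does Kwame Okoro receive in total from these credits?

€28,585

Tuition Credit: base = 3 × €9,600 = €28,800. 22% of the €27,750 excess over €46,200 is €6,105; credit = €28,800 − €6,105 = €22,695.
Commuter Credit: €73,950 is below the €75,500 cutoff, so the full €5,350 applies.
Student Loan Interest Credit: income exceeds €72,500 by €1,450, which is 2 full-or-partial €1,250 increments; reduction = 2 × €60 = €120, leaving €540.
Total: €22,695 + €5,350 + €540 = €28,585.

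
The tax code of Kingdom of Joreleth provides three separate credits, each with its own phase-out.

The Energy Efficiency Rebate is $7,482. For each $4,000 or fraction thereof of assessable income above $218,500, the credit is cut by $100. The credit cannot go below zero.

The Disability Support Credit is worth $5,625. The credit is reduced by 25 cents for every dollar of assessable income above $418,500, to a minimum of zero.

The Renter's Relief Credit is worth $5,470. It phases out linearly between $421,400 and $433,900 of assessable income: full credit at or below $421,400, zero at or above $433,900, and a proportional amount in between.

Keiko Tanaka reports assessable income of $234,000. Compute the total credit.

$18,177

Energy Efficiency Rebate: income exceeds $218,500 by $15,500, which is 4 full-or-partial $4,000 increments; reduction = 4 × $100 = $400, leaving $7,082.
Disability Support Credit: $234,000 is at or below the $418,500 threshold, so the full $5,625 applies.
Renter's Relief Credit: $234,000 is at or below the $421,400 threshold, so the full $5,470 applies.
Total: $7,082 + $5,625 + $5,470 = $18,177.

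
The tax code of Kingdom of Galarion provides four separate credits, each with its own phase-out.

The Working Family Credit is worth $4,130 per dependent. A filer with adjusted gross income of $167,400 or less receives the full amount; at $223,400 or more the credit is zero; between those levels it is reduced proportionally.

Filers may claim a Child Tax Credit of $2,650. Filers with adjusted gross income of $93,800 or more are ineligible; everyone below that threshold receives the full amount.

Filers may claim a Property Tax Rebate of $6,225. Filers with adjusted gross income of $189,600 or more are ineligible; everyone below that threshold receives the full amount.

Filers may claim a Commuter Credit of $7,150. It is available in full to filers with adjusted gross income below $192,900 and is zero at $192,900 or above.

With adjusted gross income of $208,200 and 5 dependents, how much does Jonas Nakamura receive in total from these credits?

$5,605

Working Family Credit: base = 5 × $4,130 = $20,650. $208,200 is $40,800 into a $56,000 phase-out range, leaving 15,200/56,000 of the credit: $20,650 × 15,200/56,000 = $5,605.
Child Tax Credit: $208,200 meets or exceeds the $93,800 cutoff, so the credit is $0.
Property Tax Rebate: $208,200 meets or exceeds the $189,600 cutoff, so the credit is $0.
Commuter Credit: $208,200 meets or exceeds the $192,900 cutoff, so the credit is $0.
Total: $5,605 + $0 + $0 + $0 = $5,605.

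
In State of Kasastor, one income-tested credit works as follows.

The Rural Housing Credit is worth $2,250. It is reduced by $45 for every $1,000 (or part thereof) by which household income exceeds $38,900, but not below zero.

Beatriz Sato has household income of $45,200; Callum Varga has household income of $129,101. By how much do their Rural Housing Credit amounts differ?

Beatriz ($45,200): Rural Housing Credit: income exceeds $38,900 by $6,300, which is 7 full-or-partial $1,000 increments; reduction = 7 × $45 = $315, leaving $1,935.
Callum ($129,101): Rural Housing Credit: income exceeds $38,900 by $90,201 → 91 increments × $45 = $4,095 ≥ base, so the credit is $0.
Difference: |$1,935 − $0| = $1,935.

$1,935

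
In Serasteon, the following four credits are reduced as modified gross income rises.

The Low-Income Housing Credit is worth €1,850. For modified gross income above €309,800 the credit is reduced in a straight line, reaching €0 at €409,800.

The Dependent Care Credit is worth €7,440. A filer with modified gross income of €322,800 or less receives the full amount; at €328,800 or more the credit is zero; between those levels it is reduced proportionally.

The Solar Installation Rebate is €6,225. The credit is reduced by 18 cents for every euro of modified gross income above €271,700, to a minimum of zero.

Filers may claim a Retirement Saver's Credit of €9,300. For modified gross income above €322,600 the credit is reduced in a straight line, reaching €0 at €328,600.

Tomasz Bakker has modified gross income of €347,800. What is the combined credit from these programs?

€1,147

Low-Income Housing Credit: €347,800 is €38,000 into a €100,000 phase-out range, leaving 62,000/100,000 of the credit: €1,850 × 62,000/100,000 = €1,147.
Dependent Care Credit: €347,800 is at or above €328,800, so the credit is €0.
Solar Installation Rebate: 18% of the €76,100 excess over €271,700 is €13,698 ≥ base, so the credit is €0.
Retirement Saver's Credit: €347,800 is at or above €328,600, so the credit is €0.
Total: €1,147 + €0 + €0 + €0 = €1,147.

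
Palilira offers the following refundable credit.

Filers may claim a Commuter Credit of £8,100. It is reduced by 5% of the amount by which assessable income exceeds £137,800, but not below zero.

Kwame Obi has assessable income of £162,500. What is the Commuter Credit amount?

Commuter Credit: 5% of the £24,700 excess over £137,800 is £1,235; credit = £8,100 − £1,235 = £6,865.

£6,865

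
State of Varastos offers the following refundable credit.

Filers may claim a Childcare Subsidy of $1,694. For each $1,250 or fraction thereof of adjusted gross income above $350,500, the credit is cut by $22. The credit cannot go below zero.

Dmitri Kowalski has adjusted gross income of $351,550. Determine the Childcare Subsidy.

Childcare Subsidy: income exceeds $350,500 by $1,050, which is 1 full-or-partial $1,250 increment; reduction = 1 × $22 = $22, leaving $1,672.

$1,672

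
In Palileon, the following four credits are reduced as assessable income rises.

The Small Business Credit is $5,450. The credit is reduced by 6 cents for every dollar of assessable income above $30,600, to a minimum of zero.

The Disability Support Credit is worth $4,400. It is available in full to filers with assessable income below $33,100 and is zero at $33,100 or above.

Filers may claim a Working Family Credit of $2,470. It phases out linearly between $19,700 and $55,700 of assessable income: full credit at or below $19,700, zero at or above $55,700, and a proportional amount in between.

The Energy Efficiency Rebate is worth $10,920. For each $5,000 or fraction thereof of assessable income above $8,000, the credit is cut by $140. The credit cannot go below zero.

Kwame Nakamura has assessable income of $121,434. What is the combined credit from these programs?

$7,700

Small Business Credit: 6% of the $90,834 excess over $30,600 is $5,450.04 ≥ base, so the credit is $0.
Disability Support Credit: $121,434 meets or exceeds the $33,100 cutoff, so the credit is $0.
Working Family Credit: $121,434 is at or above $55,700, so the credit is $0.
Energy Efficiency Rebate: income exceeds $8,000 by $113,434, which is 23 full-or-partial $5,000 increments; reduction = 23 × $140 = $3,220, leaving $7,700.
Total: $0 + $0 + $0 + $7,700 = $7,700.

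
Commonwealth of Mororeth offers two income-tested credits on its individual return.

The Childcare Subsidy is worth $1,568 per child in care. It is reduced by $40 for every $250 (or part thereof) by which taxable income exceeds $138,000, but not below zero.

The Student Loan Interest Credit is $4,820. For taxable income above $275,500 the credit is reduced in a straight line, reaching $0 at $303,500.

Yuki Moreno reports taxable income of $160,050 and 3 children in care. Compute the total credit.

Childcare Subsidy: base = 3 × $1,568 = $4,704. income exceeds $138,000 by $22,050, which is 89 full-or-partial $250 increments; reduction = 89 × $40 = $3,560, leaving $1,144.
Student Loan Interest Credit: $160,050 is at or below the $275,500 threshold, so the full $4,820 applies.
Total: $1,144 + $4,820 = $5,964.

$5,964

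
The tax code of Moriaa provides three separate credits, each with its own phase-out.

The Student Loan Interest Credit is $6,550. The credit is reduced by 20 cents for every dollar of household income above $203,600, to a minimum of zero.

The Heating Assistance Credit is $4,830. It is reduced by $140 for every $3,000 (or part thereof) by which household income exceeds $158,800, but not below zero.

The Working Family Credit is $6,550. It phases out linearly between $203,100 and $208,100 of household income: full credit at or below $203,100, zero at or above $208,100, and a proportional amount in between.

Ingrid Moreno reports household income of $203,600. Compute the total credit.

$15,175

Student Loan Interest Credit: $203,600 is at or below the $203,600 threshold, so the full $6,550 applies.
Heating Assistance Credit: income exceeds $158,800 by $44,800, which is 15 full-or-partial $3,000 increments; reduction = 15 × $140 = $2,100, leaving $2,730.
Working Family Credit: $203,600 is $500 into a $5,000 phase-out range, leaving 4,500/5,000 of the credit: $6,550 × 4,500/5,000 = $5,895.
Total: $6,550 + $2,730 + $5,895 = $15,175.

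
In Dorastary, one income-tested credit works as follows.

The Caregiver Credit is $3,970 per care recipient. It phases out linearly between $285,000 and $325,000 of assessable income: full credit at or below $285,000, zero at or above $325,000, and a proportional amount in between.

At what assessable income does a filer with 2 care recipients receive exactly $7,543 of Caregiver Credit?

Full credit = 2 × $3,970 = $7,940.
$7,543 is 7,543/7,940 of the full $7,940, so 397/7,940 of the $40,000 range has been used: income = $285,000 + $40,000 × 397/7,940 = $287,000.

$287,000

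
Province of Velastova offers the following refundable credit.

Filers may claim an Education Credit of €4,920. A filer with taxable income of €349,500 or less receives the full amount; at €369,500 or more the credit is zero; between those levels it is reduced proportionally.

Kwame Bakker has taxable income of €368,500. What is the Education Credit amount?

Education Credit: €368,500 is €19,000 into a €20,000 phase-out range, leaving 1,000/20,000 of the credit: €4,920 × 1,000/20,000 = €246.

€246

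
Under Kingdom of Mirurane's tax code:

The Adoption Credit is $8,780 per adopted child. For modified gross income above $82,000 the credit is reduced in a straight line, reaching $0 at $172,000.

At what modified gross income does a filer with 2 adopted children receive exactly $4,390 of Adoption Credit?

$149,500

Full credit = 2 × $8,780 = $17,560.
$4,390 is 4,390/17,560 of the full $17,560, so 13,170/17,560 of the $90,000 range has been used: income = $82,000 + $90,000 × 13,170/17,560 = $149,500.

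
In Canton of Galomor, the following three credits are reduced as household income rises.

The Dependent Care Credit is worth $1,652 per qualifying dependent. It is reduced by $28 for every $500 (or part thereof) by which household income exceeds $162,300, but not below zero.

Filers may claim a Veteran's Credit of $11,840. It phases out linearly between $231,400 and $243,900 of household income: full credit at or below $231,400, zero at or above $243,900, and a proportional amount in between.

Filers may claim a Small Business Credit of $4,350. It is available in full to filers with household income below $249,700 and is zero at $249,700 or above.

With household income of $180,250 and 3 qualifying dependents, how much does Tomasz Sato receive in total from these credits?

Dependent Care Credit: base = 3 × $1,652 = $4,956. income exceeds $162,300 by $17,950, which is 36 full-or-partial $500 increments; reduction = 36 × $28 = $1,008, leaving $3,948.
Veteran's Credit: $180,250 is at or below the $231,400 threshold, so the full $11,840 applies.
Small Business Credit: $180,250 is below the $249,700 cutoff, so the full $4,350 applies.
Total: $3,948 + $11,840 + $4,350 = $20,138.

$20,138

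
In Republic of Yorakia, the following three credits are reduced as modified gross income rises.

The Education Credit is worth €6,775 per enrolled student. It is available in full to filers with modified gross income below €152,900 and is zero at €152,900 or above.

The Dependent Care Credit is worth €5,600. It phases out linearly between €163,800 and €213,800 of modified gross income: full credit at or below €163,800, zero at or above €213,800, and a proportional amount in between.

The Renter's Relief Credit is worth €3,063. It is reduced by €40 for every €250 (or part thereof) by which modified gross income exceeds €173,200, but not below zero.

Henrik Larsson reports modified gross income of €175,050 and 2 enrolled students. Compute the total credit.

€7,083

Education Credit: base = 2 × €6,775 = €13,550. €175,050 meets or exceeds the €152,900 cutoff, so the credit is €0.
Dependent Care Credit: €175,050 is €11,250 into a €50,000 phase-out range, leaving 38,750/50,000 of the credit: €5,600 × 38,750/50,000 = €4,340.
Renter's Relief Credit: income exceeds €173,200 by €1,850, which is 8 full-or-partial €250 increments; reduction = 8 × €40 = €320, leaving €2,743.
Total: €0 + €4,340 + €2,743 = €7,083.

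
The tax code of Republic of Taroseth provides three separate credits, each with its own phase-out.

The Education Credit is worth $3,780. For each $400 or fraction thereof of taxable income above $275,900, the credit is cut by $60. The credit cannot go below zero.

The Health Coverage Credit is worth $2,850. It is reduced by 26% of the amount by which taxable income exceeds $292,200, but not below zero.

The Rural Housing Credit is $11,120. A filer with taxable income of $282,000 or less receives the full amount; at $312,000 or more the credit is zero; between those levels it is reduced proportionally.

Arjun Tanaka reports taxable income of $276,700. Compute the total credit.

$17,630

Education Credit: income exceeds $275,900 by $800, which is 2 full-or-partial $400 increments; reduction = 2 × $60 = $120, leaving $3,660.
Health Coverage Credit: $276,700 is at or below the $292,200 threshold, so the full $2,850 applies.
Rural Housing Credit: $276,700 is at or below the $282,000 threshold, so the full $11,120 applies.
Total: $3,660 + $2,850 + $11,120 = $17,630.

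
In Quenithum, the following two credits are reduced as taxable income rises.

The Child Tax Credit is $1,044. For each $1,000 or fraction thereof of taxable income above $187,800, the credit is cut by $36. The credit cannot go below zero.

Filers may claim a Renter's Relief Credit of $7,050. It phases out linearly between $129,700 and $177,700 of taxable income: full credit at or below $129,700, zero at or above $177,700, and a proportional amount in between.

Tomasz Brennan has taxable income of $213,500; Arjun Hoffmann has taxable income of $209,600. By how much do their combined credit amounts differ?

$144

Tomasz ($213,500): Child Tax Credit: income exceeds $187,800 by $25,700, which is 26 full-or-partial $1,000 increments; reduction = 26 × $36 = $936, leaving $108. Renter's Relief Credit: $213,500 is at or above $177,700, so the credit is $0. total $108 + $0 = $108
Arjun ($209,600): Child Tax Credit: income exceeds $187,800 by $21,800, which is 22 full-or-partial $1,000 increments; reduction = 22 × $36 = $792, leaving $252. Renter's Relief Credit: $209,600 is at or above $177,700, so the credit is $0. total $252 + $0 = $252
Difference: |$108 − $252| = $144.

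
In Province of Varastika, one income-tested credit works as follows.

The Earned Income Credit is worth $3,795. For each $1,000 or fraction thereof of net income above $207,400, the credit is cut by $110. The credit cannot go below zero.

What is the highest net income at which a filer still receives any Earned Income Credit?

After 34 increments the reduction is 34 × $110 = $3,740, leaving $55; one more increment wipes it out. Increment 34 ends at excess 34 × $1,000 = $34,000, so the highest qualifying income is $207,400 + $34,000 = $241,400.

$241,400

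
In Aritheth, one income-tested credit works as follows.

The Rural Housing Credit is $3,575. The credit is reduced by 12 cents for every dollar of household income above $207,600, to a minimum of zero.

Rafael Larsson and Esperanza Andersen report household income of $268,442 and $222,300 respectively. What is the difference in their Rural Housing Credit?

Rafael ($268,442): Rural Housing Credit: 12% of the $60,842 excess over $207,600 is $7,301.04 ≥ base, so the credit is $0.
Esperanza ($222,300): Rural Housing Credit: 12% of the $14,700 excess over $207,600 is $1,764; credit = $3,575 − $1,764 = $1,811.
Difference: |$0 − $1,811| = $1,811.

$1,811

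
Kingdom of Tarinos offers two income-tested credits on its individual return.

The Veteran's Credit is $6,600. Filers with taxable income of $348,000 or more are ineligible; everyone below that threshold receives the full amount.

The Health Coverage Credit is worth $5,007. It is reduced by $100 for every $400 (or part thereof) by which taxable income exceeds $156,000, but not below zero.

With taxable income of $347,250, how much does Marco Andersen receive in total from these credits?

$6,600

Veteran's Credit: $347,250 is below the $348,000 cutoff, so the full $6,600 applies.
Health Coverage Credit: income exceeds $156,000 by $191,250 → 479 increments × $100 = $47,900 ≥ base, so the credit is $0.
Total: $6,600 + $0 = $6,600.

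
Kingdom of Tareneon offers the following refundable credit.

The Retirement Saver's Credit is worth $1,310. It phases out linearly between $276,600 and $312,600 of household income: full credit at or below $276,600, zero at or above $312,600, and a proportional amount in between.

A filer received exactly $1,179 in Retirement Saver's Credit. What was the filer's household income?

$280,200

$1,179 is 1,179/1,310 of the full $1,310, so 131/1,310 of the $36,000 range has been used: income = $276,600 + $36,000 × 131/1,310 = $280,200.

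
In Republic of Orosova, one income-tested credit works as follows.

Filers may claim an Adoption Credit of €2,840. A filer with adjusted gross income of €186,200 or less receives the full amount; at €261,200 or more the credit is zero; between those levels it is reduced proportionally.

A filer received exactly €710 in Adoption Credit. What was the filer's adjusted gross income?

€710 is 710/2,840 of the full €2,840, so 2,130/2,840 of the €75,000 range has been used: income = €186,200 + €75,000 × 2,130/2,840 = €242,450.

€242,450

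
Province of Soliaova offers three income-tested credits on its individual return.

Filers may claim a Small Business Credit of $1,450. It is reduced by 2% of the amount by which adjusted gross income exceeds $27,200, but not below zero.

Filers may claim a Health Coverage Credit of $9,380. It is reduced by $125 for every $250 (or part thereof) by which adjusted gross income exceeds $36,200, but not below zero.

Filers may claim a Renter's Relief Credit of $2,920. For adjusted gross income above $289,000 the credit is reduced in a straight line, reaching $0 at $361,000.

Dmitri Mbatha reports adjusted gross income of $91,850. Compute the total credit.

$3,077

Small Business Credit: 2% of the $64,650 excess over $27,200 is $1,293; credit = $1,450 − $1,293 = $157.
Health Coverage Credit: income exceeds $36,200 by $55,650 → 223 increments × $125 = $27,875 ≥ base, so the credit is $0.
Renter's Relief Credit: $91,850 is at or below the $289,000 threshold, so the full $2,920 applies.
Total: $157 + $0 + $2,920 = $3,077.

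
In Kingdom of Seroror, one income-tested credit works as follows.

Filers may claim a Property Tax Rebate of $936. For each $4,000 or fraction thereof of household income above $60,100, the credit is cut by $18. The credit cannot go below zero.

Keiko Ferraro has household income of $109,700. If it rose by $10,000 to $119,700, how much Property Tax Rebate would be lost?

$36

At $109,700 — income exceeds $60,100 by $49,600, which is 13 full-or-partial $4,000 increments; reduction = 13 × $18 = $234, leaving $702.
At $119,700 — income exceeds $60,100 by $59,600, which is 15 full-or-partial $4,000 increments; reduction = 15 × $18 = $270, leaving $666.
Lost: $702 − $666 = $36.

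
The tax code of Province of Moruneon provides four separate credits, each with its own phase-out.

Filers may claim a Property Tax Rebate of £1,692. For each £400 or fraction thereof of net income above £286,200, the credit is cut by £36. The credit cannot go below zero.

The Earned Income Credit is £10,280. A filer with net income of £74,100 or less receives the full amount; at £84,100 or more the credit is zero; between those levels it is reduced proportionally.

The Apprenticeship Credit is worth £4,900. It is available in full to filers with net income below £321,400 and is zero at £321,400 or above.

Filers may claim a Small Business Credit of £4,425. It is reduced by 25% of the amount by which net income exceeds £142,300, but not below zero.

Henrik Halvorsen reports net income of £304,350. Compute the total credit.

£4,936

Property Tax Rebate: income exceeds £286,200 by £18,150, which is 46 full-or-partial £400 increments; reduction = 46 × £36 = £1,656, leaving £36.
Earned Income Credit: £304,350 is at or above £84,100, so the credit is £0.
Apprenticeship Credit: £304,350 is below the £321,400 cutoff, so the full £4,900 applies.
Small Business Credit: 25% of the £162,050 excess over £142,300 is £40,512.50 ≥ base, so the credit is £0.
Total: £36 + £0 + £4,900 + £0 = £4,936.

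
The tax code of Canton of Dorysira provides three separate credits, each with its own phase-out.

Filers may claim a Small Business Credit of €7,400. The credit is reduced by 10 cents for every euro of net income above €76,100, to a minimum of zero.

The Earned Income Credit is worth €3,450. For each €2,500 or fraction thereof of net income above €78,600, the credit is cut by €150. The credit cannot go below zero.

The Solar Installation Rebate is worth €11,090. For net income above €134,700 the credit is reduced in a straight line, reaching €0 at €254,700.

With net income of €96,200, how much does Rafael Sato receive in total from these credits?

€18,730

Small Business Credit: 10% of the €20,100 excess over €76,100 is €2,010; credit = €7,400 − €2,010 = €5,390.
Earned Income Credit: income exceeds €78,600 by €17,600, which is 8 full-or-partial €2,500 increments; reduction = 8 × €150 = €1,200, leaving €2,250.
Solar Installation Rebate: €96,200 is at or below the €134,700 threshold, so the full €11,090 applies.
Total: €5,390 + €2,250 + €11,090 = €18,730.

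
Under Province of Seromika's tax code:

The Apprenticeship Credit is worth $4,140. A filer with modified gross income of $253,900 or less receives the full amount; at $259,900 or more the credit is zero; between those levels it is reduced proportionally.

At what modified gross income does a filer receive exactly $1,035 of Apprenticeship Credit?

$258,400

$1,035 is 1,035/4,140 of the full $4,140, so 3,105/4,140 of the $6,000 range has been used: income = $253,900 + $6,000 × 3,105/4,140 = $258,400.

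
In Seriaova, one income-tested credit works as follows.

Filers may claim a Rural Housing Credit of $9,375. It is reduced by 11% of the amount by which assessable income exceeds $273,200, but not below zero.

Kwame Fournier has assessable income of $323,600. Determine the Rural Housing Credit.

Rural Housing Credit: 11% of the $50,400 excess over $273,200 is $5,544; credit = $9,375 − $5,544 = $3,831.

$3,831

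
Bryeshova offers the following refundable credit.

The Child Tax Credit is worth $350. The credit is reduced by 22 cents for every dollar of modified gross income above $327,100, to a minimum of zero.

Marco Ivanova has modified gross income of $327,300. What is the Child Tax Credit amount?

$306

Child Tax Credit: 22% of the $200 excess over $327,100 is $44; credit = $350 − $44 = $306.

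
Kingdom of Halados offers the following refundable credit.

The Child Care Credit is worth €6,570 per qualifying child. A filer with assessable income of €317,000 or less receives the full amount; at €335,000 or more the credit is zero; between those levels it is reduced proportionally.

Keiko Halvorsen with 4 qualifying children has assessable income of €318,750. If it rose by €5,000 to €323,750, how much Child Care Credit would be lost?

€7,300

At €318,750 — base = 4 × €6,570 = €26,280. €318,750 is €1,750 into a €18,000 phase-out range, leaving 16,250/18,000 of the credit: €26,280 × 16,250/18,000 = €23,725.
At €323,750 — base = 4 × €6,570 = €26,280. €323,750 is €6,750 into a €18,000 phase-out range, leaving 11,250/18,000 of the credit: €26,280 × 11,250/18,000 = €16,425.
Lost: €23,725 − €16,425 = €7,300.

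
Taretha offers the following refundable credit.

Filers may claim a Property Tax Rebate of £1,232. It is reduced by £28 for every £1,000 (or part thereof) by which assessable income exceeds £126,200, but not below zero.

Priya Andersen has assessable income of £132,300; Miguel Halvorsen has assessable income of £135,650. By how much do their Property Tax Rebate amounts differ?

Priya (£132,300): Property Tax Rebate: income exceeds £126,200 by £6,100, which is 7 full-or-partial £1,000 increments; reduction = 7 × £28 = £196, leaving £1,036.
Miguel (£135,650): Property Tax Rebate: income exceeds £126,200 by £9,450, which is 10 full-or-partial £1,000 increments; reduction = 10 × £28 = £280, leaving £952.
Difference: |£1,036 − £952| = £84.

£84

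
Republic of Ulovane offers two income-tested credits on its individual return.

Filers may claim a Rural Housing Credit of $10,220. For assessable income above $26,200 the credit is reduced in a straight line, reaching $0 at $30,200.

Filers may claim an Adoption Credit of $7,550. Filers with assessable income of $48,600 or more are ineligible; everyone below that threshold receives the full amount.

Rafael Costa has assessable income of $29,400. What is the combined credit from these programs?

Rural Housing Credit: $29,400 is $3,200 into a $4,000 phase-out range, leaving 800/4,000 of the credit: $10,220 × 800/4,000 = $2,044.
Adoption Credit: $29,400 is below the $48,600 cutoff, so the full $7,550 applies.
Total: $2,044 + $7,550 = $9,594.

$9,594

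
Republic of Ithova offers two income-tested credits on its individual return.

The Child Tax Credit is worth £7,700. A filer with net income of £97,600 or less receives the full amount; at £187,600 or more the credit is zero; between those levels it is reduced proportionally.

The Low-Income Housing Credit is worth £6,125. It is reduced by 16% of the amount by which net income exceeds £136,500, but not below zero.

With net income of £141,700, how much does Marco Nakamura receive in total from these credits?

Child Tax Credit: £141,700 is £44,100 into a £90,000 phase-out range, leaving 45,900/90,000 of the credit: £7,700 × 45,900/90,000 = £3,927.
Low-Income Housing Credit: 16% of the £5,200 excess over £136,500 is £832; credit = £6,125 − £832 = £5,293.
Total: £3,927 + £5,293 = £9,220.

£9,220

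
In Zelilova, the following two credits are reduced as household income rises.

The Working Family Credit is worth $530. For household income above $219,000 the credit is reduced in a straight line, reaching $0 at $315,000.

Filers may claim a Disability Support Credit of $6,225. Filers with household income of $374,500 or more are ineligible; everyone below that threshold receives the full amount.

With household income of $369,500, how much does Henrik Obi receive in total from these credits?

$6,225

Working Family Credit: $369,500 is at or above $315,000, so the credit is $0.
Disability Support Credit: $369,500 is below the $374,500 cutoff, so the full $6,225 applies.
Total: $0 + $6,225 = $6,225.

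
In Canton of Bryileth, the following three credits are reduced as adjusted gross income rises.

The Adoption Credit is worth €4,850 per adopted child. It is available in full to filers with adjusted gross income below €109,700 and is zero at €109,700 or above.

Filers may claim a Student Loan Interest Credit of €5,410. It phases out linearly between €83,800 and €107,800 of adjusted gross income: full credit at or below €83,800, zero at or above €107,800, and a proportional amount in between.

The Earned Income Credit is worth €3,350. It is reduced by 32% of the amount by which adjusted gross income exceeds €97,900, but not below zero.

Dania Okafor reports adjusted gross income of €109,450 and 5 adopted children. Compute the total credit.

€24,250

Adoption Credit: base = 5 × €4,850 = €24,250. €109,450 is below the €109,700 cutoff, so the full €24,250 applies.
Student Loan Interest Credit: €109,450 is at or above €107,800, so the credit is €0.
Earned Income Credit: 32% of the €11,550 excess over €97,900 is €3,696 ≥ base, so the credit is €0.
Total: €24,250 + €0 + €0 = €24,250.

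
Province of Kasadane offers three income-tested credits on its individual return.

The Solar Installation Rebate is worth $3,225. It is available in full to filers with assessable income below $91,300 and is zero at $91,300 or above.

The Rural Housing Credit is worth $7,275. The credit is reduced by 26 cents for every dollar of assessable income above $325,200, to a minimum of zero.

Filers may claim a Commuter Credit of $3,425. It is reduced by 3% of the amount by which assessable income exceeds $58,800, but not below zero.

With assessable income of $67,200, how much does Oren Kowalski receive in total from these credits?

$13,673

Solar Installation Rebate: $67,200 is below the $91,300 cutoff, so the full $3,225 applies.
Rural Housing Credit: $67,200 is at or below the $325,200 threshold, so the full $7,275 applies.
Commuter Credit: 3% of the $8,400 excess over $58,800 is $252; credit = $3,425 − $252 = $3,173.
Total: $3,225 + $7,275 + $3,173 = $13,673.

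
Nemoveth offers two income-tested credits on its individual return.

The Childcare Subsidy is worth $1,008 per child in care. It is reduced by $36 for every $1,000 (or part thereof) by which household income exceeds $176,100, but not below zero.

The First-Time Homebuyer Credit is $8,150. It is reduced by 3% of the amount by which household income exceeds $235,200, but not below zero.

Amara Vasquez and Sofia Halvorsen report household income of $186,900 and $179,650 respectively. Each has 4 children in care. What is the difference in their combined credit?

$252

Amara ($186,900): Childcare Subsidy: base = 4 × $1,008 = $4,032. income exceeds $176,100 by $10,800, which is 11 full-or-partial $1,000 increments; reduction = 11 × $36 = $396, leaving $3,636. First-Time Homebuyer Credit: $186,900 is at or below the $235,200 threshold, so the full $8,150 applies. total $3,636 + $8,150 = $11,786
Sofia ($179,650): Childcare Subsidy: base = 4 × $1,008 = $4,032. income exceeds $176,100 by $3,550, which is 4 full-or-partial $1,000 increments; reduction = 4 × $36 = $144, leaving $3,888. First-Time Homebuyer Credit: $179,650 is at or below the $235,200 threshold, so the full $8,150 applies. total $3,888 + $8,150 = $12,038
Difference: |$11,786 − $12,038| = $252.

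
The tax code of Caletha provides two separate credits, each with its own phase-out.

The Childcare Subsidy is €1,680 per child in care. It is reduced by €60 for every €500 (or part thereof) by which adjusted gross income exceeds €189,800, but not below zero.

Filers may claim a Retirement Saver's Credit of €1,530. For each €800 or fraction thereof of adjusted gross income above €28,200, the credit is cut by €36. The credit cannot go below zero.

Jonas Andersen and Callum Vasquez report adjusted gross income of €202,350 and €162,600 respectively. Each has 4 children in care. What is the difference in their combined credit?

Jonas (€202,350): Childcare Subsidy: base = 4 × €1,680 = €6,720. income exceeds €189,800 by €12,550, which is 26 full-or-partial €500 increments; reduction = 26 × €60 = €1,560, leaving €5,160. Retirement Saver's Credit: income exceeds €28,200 by €174,150 → 218 increments × €36 = €7,848 ≥ base, so the credit is €0. total €5,160 + €0 = €5,160
Callum (€162,600): Childcare Subsidy: base = 4 × €1,680 = €6,720. €162,600 is at or below the €189,800 threshold, so the full €6,720 applies. Retirement Saver's Credit: income exceeds €28,200 by €134,400 → 168 increments × €36 = €6,048 ≥ base, so the credit is €0. total €6,720 + €0 = €6,720
Difference: |€5,160 − €6,720| = €1,560.

€1,560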